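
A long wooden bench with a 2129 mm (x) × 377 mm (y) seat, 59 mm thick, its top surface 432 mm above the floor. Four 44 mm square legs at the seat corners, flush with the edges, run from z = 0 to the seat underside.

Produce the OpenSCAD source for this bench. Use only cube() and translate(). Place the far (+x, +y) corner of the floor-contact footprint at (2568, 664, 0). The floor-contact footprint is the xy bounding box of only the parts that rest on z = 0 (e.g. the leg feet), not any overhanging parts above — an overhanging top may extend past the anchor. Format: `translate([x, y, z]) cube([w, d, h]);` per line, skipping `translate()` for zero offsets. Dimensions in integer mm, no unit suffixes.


// leg_h = 432 − 59 = 373
translate([439, 287, 373]) cube([2129, 377, 59]);
translate([439, 287, 0]) cube([44, 44, 373]);
translate([439, 620, 0]) cube([44, 44, 373]);
translate([2524, 287, 0]) cube([44, 44, 373]);
translate([2524, 620, 0]) cube([44, 44, 373]);


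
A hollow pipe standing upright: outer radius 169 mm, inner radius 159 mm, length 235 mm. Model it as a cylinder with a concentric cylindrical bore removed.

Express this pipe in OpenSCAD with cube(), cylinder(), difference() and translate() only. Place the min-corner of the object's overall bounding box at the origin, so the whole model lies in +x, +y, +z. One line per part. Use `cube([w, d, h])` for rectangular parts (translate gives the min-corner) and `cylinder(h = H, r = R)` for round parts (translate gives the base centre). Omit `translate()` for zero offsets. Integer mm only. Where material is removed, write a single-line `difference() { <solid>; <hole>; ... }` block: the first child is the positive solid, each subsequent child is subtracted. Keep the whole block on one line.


difference() { translate([169, 169, 0]) cylinder(h = 235, r = 169); translate([169, 169, 0]) cylinder(h = 235, r = 159); }


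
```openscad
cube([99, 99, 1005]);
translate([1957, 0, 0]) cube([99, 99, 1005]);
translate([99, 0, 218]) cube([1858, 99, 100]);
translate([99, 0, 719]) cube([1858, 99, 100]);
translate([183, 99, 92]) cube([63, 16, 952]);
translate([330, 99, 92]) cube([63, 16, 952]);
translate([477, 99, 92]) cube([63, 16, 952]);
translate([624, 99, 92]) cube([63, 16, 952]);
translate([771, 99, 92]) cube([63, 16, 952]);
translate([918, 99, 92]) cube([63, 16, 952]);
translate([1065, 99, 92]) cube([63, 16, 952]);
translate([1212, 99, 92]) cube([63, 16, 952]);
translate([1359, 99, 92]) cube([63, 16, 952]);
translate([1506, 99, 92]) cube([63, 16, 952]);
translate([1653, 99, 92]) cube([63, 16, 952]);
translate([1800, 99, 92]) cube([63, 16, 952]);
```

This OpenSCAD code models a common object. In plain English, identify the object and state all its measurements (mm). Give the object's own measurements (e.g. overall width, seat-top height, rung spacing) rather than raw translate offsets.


A fence section. Two 99×99 mm posts, 1005 mm tall, stand on the floor with a clear span of 1858 mm between their inner faces. Two horizontal rails of 99×100 mm section span the gap between the posts with their undersides at z = 218 mm and z = 719 mm, flush with the posts' −y face. 12 pickets, each 63 mm wide, 16 mm thick and 952 mm tall, are fixed to the +y face of the rails with their bottoms at z = 92 mm, spaced across the span with a 84 mm gap after the −x post and between neighbouring pickets, with 94 mm left before the +x post.


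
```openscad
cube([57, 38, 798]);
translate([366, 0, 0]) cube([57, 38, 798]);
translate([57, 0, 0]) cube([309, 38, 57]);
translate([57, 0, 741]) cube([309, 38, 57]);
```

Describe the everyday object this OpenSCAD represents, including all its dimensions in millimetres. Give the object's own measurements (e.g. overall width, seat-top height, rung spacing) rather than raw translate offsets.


A rectangular picture frame lying in the x–z plane (depth along y). The opening is 309 mm wide (x) by 684 mm tall (z), surrounded by a border 57 mm wide on all four sides. The frame is 38 mm deep and is made of two full-height vertical stiles with two horizontal rails fitted between them.


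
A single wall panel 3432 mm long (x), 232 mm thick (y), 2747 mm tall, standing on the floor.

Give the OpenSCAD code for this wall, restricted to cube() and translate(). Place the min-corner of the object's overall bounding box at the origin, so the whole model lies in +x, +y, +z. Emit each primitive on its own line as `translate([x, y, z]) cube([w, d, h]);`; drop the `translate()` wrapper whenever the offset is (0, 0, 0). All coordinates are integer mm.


cube([3432, 232, 2747]);


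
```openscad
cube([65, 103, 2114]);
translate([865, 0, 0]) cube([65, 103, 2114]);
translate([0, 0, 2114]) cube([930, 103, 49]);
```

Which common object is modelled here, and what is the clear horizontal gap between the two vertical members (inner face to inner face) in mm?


A door frame. The clear opening width is 800 mm.

Two 2114 mm tall posts with a header on top — a door frame. The left jamb is 65 mm wide at x = 0; the right jamb starts at x = 865. The clear opening is 865 − 65 = 800 mm.


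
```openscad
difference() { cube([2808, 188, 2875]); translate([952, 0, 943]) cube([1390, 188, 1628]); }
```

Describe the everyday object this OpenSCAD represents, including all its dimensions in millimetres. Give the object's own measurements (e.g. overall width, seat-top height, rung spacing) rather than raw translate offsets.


A wall 2808 mm long (x), 188 mm thick (y), 2875 mm tall, with a rectangular window opening cut through it. The opening is 1390 mm wide and 1628 mm tall; its sill is at z = 943 mm and its near (−x) edge is 952 mm from the wall's −x end. The opening passes through the full wall thickness.


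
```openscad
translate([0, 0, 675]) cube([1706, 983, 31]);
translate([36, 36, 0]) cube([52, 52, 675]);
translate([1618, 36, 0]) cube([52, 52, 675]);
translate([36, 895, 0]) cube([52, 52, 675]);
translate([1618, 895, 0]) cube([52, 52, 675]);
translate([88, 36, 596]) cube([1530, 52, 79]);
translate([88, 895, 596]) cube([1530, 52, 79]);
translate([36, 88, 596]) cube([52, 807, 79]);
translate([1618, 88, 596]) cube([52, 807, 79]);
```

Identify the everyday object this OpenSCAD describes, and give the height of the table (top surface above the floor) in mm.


A table. The table height is 706 mm.

A 1706×983×31 slab sits at z = 675 on four 52 mm square posts — a table. The top surface is at 675 + 31 = 706 mm.


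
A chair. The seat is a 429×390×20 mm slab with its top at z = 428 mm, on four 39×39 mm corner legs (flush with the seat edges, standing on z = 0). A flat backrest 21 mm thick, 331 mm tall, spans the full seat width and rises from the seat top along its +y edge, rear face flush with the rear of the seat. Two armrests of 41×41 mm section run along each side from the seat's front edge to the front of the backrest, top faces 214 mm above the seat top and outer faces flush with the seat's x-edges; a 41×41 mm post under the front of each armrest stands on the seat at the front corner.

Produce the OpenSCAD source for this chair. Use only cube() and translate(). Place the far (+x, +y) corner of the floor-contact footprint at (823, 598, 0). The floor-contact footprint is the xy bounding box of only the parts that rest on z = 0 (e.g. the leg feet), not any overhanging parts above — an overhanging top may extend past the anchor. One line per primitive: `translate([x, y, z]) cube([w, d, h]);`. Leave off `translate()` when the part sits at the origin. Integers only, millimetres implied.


translate([394, 208, 408]) cube([429, 390, 20]);
translate([394, 208, 0]) cube([39, 39, 408]);
translate([784, 208, 0]) cube([39, 39, 408]);
translate([394, 559, 0]) cube([39, 39, 408]);
translate([784, 559, 0]) cube([39, 39, 408]);
translate([394, 577, 428]) cube([429, 21, 331]);
translate([394, 208, 601]) cube([41, 369, 41]);
translate([782, 208, 601]) cube([41, 369, 41]);
translate([394, 208, 428]) cube([41, 41, 173]);
translate([782, 208, 428]) cube([41, 41, 173]);


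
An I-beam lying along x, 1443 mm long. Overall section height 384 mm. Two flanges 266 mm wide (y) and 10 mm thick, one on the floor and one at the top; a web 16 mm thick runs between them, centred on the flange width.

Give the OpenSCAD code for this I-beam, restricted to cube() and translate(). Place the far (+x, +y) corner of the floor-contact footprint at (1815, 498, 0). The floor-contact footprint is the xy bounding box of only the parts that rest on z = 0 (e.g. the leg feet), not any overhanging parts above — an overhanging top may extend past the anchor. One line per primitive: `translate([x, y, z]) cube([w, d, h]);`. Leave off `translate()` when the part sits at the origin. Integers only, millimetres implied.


translate([372, 232, 0]) cube([1443, 266, 10]);
translate([372, 357, 10]) cube([1443, 16, 364]);
translate([372, 232, 374]) cube([1443, 266, 10]);


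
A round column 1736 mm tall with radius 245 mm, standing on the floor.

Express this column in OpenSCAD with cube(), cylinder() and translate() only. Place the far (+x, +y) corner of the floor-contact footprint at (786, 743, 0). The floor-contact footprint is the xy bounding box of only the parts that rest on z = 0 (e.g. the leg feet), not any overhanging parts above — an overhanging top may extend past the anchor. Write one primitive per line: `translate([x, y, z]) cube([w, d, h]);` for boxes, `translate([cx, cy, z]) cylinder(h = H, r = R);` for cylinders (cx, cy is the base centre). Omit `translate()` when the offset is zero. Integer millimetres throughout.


translate([541, 498, 0]) cylinder(h = 1736, r = 245);


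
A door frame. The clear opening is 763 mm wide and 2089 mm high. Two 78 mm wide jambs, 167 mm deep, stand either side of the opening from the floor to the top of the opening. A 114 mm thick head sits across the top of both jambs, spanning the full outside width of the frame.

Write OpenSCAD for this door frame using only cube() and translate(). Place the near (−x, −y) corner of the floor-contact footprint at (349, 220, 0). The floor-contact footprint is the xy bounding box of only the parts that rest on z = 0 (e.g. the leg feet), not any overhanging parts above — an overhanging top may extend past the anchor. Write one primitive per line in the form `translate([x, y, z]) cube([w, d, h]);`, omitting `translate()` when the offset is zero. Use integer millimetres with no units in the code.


translate([349, 220, 0]) cube([78, 167, 2089]);
translate([1190, 220, 0]) cube([78, 167, 2089]);
translate([349, 220, 2089]) cube([919, 167, 114]);


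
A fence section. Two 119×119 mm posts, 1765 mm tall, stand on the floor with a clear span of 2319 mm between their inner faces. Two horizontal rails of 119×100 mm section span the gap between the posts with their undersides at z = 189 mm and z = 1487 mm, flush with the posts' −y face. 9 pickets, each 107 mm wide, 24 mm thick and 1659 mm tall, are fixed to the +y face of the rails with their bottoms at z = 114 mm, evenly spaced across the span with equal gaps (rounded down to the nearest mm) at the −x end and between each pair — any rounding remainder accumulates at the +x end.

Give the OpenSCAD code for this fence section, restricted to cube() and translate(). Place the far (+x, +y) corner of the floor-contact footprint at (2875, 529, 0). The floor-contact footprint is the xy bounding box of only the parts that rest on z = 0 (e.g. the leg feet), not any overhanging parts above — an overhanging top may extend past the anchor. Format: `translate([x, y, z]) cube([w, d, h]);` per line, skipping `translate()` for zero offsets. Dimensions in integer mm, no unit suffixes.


translate([318, 410, 0]) cube([119, 119, 1765]);
translate([2756, 410, 0]) cube([119, 119, 1765]);
translate([437, 410, 189]) cube([2319, 119, 100]);
translate([437, 410, 1487]) cube([2319, 119, 100]);
translate([572, 529, 114]) cube([107, 24, 1659]);
translate([814, 529, 114]) cube([107, 24, 1659]);
translate([1056, 529, 114]) cube([107, 24, 1659]);
translate([1298, 529, 114]) cube([107, 24, 1659]);
translate([1540, 529, 114]) cube([107, 24, 1659]);
translate([1782, 529, 114]) cube([107, 24, 1659]);
translate([2024, 529, 114]) cube([107, 24, 1659]);
translate([2266, 529, 114]) cube([107, 24, 1659]);
translate([2508, 529, 114]) cube([107, 24, 1659]);


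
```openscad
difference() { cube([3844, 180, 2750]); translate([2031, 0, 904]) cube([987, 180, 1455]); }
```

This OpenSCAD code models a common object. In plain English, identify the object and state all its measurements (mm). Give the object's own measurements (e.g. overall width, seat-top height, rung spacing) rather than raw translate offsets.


A wall 3844 mm long (x), 180 mm thick (y), 2750 mm tall, with a rectangular window opening cut through it. The opening is 987 mm wide and 1455 mm tall; its sill is at z = 904 mm and its near (−x) edge is 2031 mm from the wall's −x end. The opening passes through the full wall thickness.


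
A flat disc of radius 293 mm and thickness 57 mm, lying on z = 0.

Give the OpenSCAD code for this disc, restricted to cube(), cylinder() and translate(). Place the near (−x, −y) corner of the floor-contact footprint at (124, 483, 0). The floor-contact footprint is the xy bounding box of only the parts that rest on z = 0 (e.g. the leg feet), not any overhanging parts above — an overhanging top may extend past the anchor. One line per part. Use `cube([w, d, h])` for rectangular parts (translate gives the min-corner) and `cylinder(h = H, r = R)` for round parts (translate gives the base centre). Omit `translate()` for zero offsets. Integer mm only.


translate([417, 776, 0]) cylinder(h = 57, r = 293);


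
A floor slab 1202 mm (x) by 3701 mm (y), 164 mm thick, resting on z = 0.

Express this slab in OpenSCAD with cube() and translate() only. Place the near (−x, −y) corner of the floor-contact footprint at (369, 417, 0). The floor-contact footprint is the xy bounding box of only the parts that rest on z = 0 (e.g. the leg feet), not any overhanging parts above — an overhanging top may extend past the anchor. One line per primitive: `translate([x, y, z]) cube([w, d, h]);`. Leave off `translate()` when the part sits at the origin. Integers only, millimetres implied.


translate([369, 417, 0]) cube([1202, 3701, 164]);


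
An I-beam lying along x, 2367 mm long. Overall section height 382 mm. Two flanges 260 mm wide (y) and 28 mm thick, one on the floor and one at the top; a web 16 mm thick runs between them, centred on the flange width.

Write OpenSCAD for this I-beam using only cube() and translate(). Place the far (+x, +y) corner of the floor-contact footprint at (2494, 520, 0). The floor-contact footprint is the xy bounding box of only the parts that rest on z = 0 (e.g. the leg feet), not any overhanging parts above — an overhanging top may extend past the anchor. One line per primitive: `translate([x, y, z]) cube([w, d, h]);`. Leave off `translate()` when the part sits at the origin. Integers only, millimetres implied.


translate([127, 260, 0]) cube([2367, 260, 28]);
translate([127, 382, 28]) cube([2367, 16, 326]);
translate([127, 260, 354]) cube([2367, 260, 28]);


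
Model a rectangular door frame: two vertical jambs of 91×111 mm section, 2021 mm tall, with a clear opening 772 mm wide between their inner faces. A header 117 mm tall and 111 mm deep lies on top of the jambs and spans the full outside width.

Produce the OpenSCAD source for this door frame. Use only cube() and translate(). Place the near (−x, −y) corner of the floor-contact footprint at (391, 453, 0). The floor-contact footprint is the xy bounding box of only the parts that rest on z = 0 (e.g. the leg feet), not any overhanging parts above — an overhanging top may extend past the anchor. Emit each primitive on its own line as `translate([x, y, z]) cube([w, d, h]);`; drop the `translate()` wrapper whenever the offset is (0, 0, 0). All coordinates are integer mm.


translate([391, 453, 0]) cube([91, 111, 2021]);
translate([1254, 453, 0]) cube([91, 111, 2021]);
translate([391, 453, 2021]) cube([954, 111, 117]);


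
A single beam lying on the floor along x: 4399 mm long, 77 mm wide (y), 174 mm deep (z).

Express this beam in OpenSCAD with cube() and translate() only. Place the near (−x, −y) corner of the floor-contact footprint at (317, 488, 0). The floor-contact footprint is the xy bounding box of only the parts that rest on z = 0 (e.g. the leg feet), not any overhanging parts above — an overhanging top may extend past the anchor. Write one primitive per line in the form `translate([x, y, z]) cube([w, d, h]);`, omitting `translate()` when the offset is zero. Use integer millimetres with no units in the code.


translate([317, 488, 0]) cube([4399, 77, 174]);


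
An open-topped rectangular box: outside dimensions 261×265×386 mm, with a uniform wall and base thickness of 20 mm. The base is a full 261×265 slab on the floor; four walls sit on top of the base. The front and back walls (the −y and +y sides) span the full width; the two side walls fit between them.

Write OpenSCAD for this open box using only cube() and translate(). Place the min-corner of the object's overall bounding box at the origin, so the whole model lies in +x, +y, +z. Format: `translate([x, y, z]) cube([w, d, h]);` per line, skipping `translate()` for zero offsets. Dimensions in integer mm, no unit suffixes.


cube([261, 265, 20]);
translate([0, 0, 20]) cube([261, 20, 366]);
translate([0, 245, 20]) cube([261, 20, 366]);
translate([0, 20, 20]) cube([20, 225, 366]);
translate([241, 20, 20]) cube([20, 225, 366]);


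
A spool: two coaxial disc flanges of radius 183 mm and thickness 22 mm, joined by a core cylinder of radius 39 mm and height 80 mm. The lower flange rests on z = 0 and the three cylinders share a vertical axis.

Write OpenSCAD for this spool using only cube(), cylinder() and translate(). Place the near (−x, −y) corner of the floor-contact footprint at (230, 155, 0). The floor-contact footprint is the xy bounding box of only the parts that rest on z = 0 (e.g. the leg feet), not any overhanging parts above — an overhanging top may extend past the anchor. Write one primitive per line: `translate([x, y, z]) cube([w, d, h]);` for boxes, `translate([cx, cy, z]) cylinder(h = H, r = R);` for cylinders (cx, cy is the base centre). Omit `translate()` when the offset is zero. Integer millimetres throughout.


translate([413, 338, 0]) cylinder(h = 22, r = 183);
translate([413, 338, 22]) cylinder(h = 80, r = 39);
translate([413, 338, 102]) cylinder(h = 22, r = 183);


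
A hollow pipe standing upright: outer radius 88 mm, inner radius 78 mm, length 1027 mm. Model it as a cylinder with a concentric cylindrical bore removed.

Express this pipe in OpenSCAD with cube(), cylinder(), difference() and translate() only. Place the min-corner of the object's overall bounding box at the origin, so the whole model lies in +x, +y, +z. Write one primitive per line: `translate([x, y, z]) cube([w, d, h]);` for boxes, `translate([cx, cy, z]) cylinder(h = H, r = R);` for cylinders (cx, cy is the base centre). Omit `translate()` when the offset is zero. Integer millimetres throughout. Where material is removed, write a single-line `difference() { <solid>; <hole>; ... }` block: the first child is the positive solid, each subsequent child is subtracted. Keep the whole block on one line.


difference() { translate([88, 88, 0]) cylinder(h = 1027, r = 88); translate([88, 88, 0]) cylinder(h = 1027, r = 78); }


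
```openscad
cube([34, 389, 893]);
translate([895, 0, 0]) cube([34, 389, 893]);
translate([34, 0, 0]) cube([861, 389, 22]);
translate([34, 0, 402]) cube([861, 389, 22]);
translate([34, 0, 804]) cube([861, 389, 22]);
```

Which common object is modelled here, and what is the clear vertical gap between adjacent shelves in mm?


A bookshelf. The clear shelf gap is 380 mm.

Two tall side panels with 3 horizontal boards between them — a bookshelf. The first two shelf undersides are at z = 0 and z = 402; with shelf thickness 22, the clear gap is 402 − 0 − 22 = 380 mm.


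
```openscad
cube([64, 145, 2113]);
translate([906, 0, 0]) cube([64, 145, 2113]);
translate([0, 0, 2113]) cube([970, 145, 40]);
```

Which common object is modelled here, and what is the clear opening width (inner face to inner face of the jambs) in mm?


A door frame. The clear opening width is 842 mm.

Two 2113 mm tall posts with a header on top — a door frame. The left jamb is 64 mm wide at x = 0; the right jamb starts at x = 906. The clear opening is 906 − 64 = 842 mm.


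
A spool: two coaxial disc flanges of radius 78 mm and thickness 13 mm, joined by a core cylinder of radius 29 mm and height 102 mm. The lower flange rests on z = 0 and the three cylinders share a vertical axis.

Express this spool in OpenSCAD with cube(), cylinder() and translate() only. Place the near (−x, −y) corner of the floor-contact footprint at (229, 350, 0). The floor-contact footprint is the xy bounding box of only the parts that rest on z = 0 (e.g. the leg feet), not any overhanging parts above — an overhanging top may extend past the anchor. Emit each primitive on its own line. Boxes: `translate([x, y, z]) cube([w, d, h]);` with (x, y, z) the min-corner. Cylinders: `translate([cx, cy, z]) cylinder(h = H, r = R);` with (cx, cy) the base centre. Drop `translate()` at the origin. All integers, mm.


translate([307, 428, 0]) cylinder(h = 13, r = 78);
translate([307, 428, 13]) cylinder(h = 102, r = 29);
translate([307, 428, 115]) cylinder(h = 13, r = 78);


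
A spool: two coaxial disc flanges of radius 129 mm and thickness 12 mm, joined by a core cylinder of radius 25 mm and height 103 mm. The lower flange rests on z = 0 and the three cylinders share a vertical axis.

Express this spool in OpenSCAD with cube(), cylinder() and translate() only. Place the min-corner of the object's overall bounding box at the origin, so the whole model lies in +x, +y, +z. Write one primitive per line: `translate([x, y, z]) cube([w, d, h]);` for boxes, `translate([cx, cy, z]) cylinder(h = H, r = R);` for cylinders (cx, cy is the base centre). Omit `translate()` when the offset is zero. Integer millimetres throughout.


translate([129, 129, 0]) cylinder(h = 12, r = 129);
translate([129, 129, 12]) cylinder(h = 103, r = 25);
translate([129, 129, 115]) cylinder(h = 12, r = 129);


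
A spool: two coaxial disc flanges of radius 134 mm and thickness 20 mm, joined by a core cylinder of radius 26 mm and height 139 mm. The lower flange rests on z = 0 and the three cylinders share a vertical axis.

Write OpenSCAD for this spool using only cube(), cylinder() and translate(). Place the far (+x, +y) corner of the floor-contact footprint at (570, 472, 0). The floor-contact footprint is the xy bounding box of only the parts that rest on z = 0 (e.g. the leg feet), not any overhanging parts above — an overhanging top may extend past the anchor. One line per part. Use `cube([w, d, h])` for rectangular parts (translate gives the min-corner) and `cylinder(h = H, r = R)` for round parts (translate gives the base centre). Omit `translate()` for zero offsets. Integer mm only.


translate([436, 338, 0]) cylinder(h = 20, r = 134);
translate([436, 338, 20]) cylinder(h = 139, r = 26);
translate([436, 338, 159]) cylinder(h = 20, r = 134);


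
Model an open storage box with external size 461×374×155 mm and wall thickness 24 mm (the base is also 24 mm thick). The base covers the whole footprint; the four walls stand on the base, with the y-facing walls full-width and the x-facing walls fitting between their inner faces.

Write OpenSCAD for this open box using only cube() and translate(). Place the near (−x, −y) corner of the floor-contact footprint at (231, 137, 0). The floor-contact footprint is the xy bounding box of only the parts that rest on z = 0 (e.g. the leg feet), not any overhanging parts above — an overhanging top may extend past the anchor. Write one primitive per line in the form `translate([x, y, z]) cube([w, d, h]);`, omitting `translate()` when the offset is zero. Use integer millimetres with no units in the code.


translate([231, 137, 0]) cube([461, 374, 24]);
translate([231, 137, 24]) cube([461, 24, 131]);
translate([231, 487, 24]) cube([461, 24, 131]);
translate([231, 161, 24]) cube([24, 326, 131]);
translate([668, 161, 24]) cube([24, 326, 131]);


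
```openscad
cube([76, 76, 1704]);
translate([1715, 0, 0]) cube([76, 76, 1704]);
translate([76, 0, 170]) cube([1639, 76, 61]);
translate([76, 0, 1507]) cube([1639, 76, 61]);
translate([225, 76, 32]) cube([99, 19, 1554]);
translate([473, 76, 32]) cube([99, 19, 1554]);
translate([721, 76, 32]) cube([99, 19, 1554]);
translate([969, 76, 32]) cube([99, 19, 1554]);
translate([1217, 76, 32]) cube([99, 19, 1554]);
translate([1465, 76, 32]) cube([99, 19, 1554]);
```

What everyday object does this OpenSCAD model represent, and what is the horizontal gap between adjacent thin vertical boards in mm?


A fence section. The picket gap is 149 mm.

Two posts, two rails, 6 pickets — a fence section. Span 1639 mm holds 6 pickets of 99 mm with 7 equal gaps: ⌊(1639 − 6·99) / 7⌋ = 149 mm.


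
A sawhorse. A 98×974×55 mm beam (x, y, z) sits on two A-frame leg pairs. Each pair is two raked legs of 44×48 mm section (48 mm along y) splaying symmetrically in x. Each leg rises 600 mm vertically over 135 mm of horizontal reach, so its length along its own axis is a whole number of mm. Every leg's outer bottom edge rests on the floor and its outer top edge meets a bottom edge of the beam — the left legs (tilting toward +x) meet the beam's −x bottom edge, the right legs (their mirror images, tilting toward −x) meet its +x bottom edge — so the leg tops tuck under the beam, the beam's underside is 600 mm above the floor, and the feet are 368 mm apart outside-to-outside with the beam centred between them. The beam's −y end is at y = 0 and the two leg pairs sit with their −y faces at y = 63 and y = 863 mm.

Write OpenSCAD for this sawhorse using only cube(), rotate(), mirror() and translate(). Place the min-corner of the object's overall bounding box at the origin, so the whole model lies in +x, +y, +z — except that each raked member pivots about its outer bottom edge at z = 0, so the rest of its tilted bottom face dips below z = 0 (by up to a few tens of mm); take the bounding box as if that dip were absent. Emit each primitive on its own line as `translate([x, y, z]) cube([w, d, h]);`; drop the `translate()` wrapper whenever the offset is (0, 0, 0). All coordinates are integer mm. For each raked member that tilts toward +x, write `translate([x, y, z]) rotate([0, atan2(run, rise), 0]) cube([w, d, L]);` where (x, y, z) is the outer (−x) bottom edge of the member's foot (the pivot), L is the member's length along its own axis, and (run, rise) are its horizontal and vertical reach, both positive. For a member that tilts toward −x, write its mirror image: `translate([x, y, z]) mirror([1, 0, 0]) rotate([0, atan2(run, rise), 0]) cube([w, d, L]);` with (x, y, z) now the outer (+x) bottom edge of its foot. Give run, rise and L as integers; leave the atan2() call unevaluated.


// leg length = √(135² + 600²) = 615
// right-leg outer foot x = 2·135 + 98 = 368
// beam min-corner = (135, 0, 600)
translate([135, 0, 600]) cube([98, 974, 55]);
translate([0, 63, 0]) rotate([0, atan2(135, 600), 0]) cube([44, 48, 615]);
translate([368, 63, 0]) mirror([1, 0, 0]) rotate([0, atan2(135, 600), 0]) cube([44, 48, 615]);
translate([0, 863, 0]) rotate([0, atan2(135, 600), 0]) cube([44, 48, 615]);
translate([368, 863, 0]) mirror([1, 0, 0]) rotate([0, atan2(135, 600), 0]) cube([44, 48, 615]);


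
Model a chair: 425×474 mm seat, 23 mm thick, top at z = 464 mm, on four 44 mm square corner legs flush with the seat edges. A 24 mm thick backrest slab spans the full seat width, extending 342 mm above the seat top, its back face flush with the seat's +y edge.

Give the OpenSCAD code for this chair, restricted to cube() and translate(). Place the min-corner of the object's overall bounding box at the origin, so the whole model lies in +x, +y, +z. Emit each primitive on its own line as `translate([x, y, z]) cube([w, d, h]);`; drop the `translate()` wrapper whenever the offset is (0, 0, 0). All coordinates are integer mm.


translate([0, 0, 441]) cube([425, 474, 23]);
cube([44, 44, 441]);
translate([381, 0, 0]) cube([44, 44, 441]);
translate([0, 430, 0]) cube([44, 44, 441]);
translate([381, 430, 0]) cube([44, 44, 441]);
translate([0, 450, 464]) cube([425, 24, 342]);


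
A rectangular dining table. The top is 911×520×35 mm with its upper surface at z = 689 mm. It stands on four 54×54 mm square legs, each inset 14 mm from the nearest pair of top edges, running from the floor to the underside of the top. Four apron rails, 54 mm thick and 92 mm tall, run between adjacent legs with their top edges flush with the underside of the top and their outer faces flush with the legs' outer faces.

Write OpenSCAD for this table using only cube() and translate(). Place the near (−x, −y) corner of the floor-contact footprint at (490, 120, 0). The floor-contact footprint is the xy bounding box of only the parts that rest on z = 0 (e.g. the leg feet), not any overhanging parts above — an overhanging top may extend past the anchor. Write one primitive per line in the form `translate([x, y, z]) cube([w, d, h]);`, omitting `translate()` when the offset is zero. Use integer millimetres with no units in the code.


translate([476, 106, 654]) cube([911, 520, 35]);
translate([490, 120, 0]) cube([54, 54, 654]);
translate([1319, 120, 0]) cube([54, 54, 654]);
translate([490, 558, 0]) cube([54, 54, 654]);
translate([1319, 558, 0]) cube([54, 54, 654]);
translate([544, 120, 562]) cube([775, 54, 92]);
translate([544, 558, 562]) cube([775, 54, 92]);
translate([490, 174, 562]) cube([54, 384, 92]);
translate([1319, 174, 562]) cube([54, 384, 92]);


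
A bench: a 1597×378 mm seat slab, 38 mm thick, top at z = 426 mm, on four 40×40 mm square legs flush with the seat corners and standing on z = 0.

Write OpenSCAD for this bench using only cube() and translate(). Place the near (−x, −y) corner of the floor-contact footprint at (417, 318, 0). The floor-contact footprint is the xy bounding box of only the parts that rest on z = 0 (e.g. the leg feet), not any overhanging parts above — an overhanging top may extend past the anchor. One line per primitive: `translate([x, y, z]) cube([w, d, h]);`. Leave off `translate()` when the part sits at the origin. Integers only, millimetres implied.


translate([417, 318, 388]) cube([1597, 378, 38]);
translate([417, 318, 0]) cube([40, 40, 388]);
translate([417, 656, 0]) cube([40, 40, 388]);
translate([1974, 318, 0]) cube([40, 40, 388]);
translate([1974, 656, 0]) cube([40, 40, 388]);


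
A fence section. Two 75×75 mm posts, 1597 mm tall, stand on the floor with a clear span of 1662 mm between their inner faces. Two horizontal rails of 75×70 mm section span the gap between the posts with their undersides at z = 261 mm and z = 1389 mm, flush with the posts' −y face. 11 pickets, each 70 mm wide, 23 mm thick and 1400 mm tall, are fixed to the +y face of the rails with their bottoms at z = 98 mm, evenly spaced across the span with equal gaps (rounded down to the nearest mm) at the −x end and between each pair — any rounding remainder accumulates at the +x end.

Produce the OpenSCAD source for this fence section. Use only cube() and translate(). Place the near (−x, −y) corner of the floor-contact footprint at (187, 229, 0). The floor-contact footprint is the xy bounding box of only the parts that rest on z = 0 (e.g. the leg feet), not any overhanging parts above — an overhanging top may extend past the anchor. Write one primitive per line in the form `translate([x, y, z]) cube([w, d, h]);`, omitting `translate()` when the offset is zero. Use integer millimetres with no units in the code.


translate([187, 229, 0]) cube([75, 75, 1597]);
translate([1924, 229, 0]) cube([75, 75, 1597]);
translate([262, 229, 261]) cube([1662, 75, 70]);
translate([262, 229, 1389]) cube([1662, 75, 70]);
translate([336, 304, 98]) cube([70, 23, 1400]);
translate([480, 304, 98]) cube([70, 23, 1400]);
translate([624, 304, 98]) cube([70, 23, 1400]);
translate([768, 304, 98]) cube([70, 23, 1400]);
translate([912, 304, 98]) cube([70, 23, 1400]);
translate([1056, 304, 98]) cube([70, 23, 1400]);
translate([1200, 304, 98]) cube([70, 23, 1400]);
translate([1344, 304, 98]) cube([70, 23, 1400]);
translate([1488, 304, 98]) cube([70, 23, 1400]);
translate([1632, 304, 98]) cube([70, 23, 1400]);
translate([1776, 304, 98]) cube([70, 23, 1400]);


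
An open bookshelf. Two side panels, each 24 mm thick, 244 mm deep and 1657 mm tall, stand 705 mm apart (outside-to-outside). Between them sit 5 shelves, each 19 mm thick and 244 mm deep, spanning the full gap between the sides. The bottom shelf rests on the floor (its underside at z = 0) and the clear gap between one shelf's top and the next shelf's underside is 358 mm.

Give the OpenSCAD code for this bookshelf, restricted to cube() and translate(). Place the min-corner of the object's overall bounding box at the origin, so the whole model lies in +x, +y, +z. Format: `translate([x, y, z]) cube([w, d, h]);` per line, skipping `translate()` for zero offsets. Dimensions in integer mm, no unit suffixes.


cube([24, 244, 1657]);
translate([681, 0, 0]) cube([24, 244, 1657]);
translate([24, 0, 0]) cube([657, 244, 19]);
translate([24, 0, 377]) cube([657, 244, 19]);
translate([24, 0, 754]) cube([657, 244, 19]);
translate([24, 0, 1131]) cube([657, 244, 19]);
translate([24, 0, 1508]) cube([657, 244, 19]);


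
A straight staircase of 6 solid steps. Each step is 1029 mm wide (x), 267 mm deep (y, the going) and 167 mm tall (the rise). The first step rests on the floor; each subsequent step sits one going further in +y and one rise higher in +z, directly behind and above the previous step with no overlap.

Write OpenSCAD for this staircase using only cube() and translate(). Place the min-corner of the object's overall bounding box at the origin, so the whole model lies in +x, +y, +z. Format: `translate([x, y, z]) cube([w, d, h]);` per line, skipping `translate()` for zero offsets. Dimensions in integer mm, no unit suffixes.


cube([1029, 267, 167]);
translate([0, 267, 167]) cube([1029, 267, 167]);
translate([0, 534, 334]) cube([1029, 267, 167]);
translate([0, 801, 501]) cube([1029, 267, 167]);
translate([0, 1068, 668]) cube([1029, 267, 167]);
translate([0, 1335, 835]) cube([1029, 267, 167]);


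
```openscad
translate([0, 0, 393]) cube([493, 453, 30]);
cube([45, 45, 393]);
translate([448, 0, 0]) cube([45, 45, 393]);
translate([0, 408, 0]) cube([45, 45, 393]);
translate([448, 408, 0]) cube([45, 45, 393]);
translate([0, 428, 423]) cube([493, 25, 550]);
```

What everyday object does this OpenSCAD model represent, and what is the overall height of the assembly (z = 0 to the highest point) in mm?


A chair. The overall height is 973 mm.

A slab on four corner posts with a tall panel at the back — a chair. The seat slab sits at z = 393 with thickness 30, and the 550 mm backrest starts at the seat top, so the overall height is 393 + 30 + 550 = 973 mm.


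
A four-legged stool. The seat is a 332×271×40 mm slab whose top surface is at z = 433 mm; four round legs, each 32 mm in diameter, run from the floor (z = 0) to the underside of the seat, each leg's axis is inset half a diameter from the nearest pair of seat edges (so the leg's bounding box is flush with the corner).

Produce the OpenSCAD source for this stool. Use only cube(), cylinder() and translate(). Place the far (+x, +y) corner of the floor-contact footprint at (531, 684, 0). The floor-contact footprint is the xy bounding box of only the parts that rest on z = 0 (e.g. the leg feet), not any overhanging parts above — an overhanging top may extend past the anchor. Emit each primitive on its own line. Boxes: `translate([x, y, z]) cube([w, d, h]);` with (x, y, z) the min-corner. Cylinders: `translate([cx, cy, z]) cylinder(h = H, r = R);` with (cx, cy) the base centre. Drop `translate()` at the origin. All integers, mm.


// leg_h = 433 - 40 = 393
translate([199, 413, 393]) cube([332, 271, 40]);
translate([215, 429, 0]) cylinder(h = 393, r = 16);
translate([515, 429, 0]) cylinder(h = 393, r = 16);
translate([215, 668, 0]) cylinder(h = 393, r = 16);
translate([515, 668, 0]) cylinder(h = 393, r = 16);


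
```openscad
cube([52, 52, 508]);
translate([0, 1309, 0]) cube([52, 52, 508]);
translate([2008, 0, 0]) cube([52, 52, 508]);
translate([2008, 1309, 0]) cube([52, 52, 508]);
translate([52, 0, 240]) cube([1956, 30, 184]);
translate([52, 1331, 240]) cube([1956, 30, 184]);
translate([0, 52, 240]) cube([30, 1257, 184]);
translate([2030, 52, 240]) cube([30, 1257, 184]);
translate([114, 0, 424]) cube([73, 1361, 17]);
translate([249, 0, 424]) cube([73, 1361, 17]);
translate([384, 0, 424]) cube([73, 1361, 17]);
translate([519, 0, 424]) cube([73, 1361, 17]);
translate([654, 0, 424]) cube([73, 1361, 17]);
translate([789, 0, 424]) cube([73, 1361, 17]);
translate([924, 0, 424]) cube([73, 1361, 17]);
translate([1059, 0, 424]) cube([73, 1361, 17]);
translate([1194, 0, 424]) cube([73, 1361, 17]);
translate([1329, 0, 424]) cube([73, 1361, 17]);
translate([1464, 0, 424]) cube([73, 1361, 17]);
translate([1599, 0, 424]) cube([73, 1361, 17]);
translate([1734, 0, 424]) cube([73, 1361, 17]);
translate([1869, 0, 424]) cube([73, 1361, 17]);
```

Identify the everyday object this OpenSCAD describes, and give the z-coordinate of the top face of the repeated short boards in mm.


A bed frame. The slat-top height is 441 mm.

Four posts, four rails, and a row of slats — a bed frame. Slats sit on the rails at z = 240 + 184 = 424; with slat thickness 17, the top is 441 mm.


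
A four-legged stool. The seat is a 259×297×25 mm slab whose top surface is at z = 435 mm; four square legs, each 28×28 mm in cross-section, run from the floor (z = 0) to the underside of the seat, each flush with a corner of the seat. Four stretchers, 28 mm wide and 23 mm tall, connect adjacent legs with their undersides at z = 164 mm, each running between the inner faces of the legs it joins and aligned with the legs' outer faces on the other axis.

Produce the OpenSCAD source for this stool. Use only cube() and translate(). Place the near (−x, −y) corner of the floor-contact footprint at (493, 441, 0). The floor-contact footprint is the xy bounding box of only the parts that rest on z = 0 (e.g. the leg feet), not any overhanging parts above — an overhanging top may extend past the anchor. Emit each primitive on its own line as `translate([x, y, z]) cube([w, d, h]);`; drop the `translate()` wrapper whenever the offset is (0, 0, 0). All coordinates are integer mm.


// leg_h = 435 - 25 = 410
// stretcher span = 259 - 2*28 = 203
translate([493, 441, 410]) cube([259, 297, 25]);
translate([493, 441, 0]) cube([28, 28, 410]);
translate([724, 441, 0]) cube([28, 28, 410]);
translate([493, 710, 0]) cube([28, 28, 410]);
translate([724, 710, 0]) cube([28, 28, 410]);
translate([521, 441, 164]) cube([203, 28, 23]);
translate([521, 710, 164]) cube([203, 28, 23]);
translate([493, 469, 164]) cube([28, 241, 23]);
translate([724, 469, 164]) cube([28, 241, 23]);


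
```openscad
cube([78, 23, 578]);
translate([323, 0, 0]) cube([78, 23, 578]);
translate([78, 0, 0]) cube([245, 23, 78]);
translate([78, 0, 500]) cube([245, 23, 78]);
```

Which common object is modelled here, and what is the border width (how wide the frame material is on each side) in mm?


A picture frame. The border width is 78 mm.

Four thin pieces enclosing a rectangular opening — a picture frame. The two full-height stiles are 578 mm tall; the top rail sits at z = 500 and is 78 mm tall, so the border above the opening is 578 − 500 = 78 mm, matching the stile x-width.


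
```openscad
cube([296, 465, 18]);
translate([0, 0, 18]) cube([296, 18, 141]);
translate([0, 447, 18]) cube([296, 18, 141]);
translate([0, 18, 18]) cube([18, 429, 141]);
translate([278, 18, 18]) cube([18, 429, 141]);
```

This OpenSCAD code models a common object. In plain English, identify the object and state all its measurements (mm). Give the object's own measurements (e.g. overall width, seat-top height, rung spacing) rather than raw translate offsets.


An open-topped rectangular box: outside dimensions 296×465×159 mm, with a uniform wall and base thickness of 18 mm. The base is a full 296×465 slab on the floor; four walls sit on top of the base. The front and back walls (the −y and +y sides) span the full width; the two side walls fit between them.
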